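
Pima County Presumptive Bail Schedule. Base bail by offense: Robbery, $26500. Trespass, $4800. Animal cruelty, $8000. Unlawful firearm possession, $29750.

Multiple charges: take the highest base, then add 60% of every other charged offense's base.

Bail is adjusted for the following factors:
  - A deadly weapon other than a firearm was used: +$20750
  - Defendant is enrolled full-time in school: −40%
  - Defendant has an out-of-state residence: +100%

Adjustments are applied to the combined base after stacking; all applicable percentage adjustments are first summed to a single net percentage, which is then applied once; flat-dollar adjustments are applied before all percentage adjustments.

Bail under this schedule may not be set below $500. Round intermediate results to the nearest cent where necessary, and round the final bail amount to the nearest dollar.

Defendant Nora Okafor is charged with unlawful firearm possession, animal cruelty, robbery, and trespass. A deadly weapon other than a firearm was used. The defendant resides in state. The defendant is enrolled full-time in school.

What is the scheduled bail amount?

$44448

Base amounts from the schedule: unlawful firearm possession $29750; animal cruelty $8000; robbery $26500; trespass $4800.
Stacking rule: highest base plus 60% of each additional charge. Highest is unlawful firearm possession at $29750. Additional: $8000 × 60% = $4800; $26500 × 60% = $15900; $4800 × 60% = $2880. Combined base = $29750 + $23580 = $53330.
A deadly weapon other than a firearm was used (+$20750 flat): $53330 + $20750 = $74080.
Defendant is enrolled full-time in school (−40%): $74080 × 0.6 = $44448.
$44448 is at or above the $500 minimum.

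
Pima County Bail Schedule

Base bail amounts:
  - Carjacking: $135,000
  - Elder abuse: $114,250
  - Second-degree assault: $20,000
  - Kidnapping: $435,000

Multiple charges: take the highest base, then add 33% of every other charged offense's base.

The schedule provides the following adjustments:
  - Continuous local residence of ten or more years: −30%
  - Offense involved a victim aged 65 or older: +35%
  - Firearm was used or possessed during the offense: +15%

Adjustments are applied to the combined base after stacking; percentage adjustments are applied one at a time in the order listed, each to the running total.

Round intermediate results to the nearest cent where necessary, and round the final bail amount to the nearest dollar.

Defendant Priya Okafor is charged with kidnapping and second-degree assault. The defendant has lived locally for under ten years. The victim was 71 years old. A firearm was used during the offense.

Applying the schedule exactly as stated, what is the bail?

$685,584

Base amounts from the schedule: kidnapping $435,000; second-degree assault $20,000.
Stacking rule: highest base plus 33% of each additional charge. Highest is kidnapping at $435,000. Additional: $20,000 × 33% = $6,600. Combined base = $435,000 + $6,600 = $441,600.
Offense involved a victim aged 65 or older (+35%): $441,600 × 1.35 = $596,160.
Firearm was used or possessed during the offense (+15%): $596,160 × 1.15 = $685,584.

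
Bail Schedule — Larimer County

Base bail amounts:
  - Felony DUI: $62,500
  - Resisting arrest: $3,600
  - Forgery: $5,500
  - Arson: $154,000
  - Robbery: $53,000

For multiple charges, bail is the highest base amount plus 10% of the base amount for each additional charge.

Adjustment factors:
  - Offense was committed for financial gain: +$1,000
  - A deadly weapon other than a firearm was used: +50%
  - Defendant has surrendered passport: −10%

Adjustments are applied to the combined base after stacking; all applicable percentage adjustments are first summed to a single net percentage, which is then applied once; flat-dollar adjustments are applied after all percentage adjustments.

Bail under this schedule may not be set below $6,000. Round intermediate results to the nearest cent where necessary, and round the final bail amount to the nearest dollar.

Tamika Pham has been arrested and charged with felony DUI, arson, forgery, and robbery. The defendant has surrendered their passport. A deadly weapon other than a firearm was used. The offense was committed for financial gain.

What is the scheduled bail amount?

$233,540

Base amounts from the schedule: felony DUI $62,500; arson $154,000; forgery $5,500; robbery $53,000.
Stacking rule: highest base plus 10% of each additional charge. Highest is arson at $154,000. Additional: $62,500 × 10% = $6,250; $5,500 × 10% = $550; $53,000 × 10% = $5,300. Combined base = $154,000 + $12,100 = $166,100.
Net percentage adjustment: +50% −10% = +40%. $166,100 × 1.4 = $232,540.
Offense was committed for financial gain (+$1,000 flat): $232,540 + $1,000 = $233,540.
$233,540 is at or above the $6,000 minimum.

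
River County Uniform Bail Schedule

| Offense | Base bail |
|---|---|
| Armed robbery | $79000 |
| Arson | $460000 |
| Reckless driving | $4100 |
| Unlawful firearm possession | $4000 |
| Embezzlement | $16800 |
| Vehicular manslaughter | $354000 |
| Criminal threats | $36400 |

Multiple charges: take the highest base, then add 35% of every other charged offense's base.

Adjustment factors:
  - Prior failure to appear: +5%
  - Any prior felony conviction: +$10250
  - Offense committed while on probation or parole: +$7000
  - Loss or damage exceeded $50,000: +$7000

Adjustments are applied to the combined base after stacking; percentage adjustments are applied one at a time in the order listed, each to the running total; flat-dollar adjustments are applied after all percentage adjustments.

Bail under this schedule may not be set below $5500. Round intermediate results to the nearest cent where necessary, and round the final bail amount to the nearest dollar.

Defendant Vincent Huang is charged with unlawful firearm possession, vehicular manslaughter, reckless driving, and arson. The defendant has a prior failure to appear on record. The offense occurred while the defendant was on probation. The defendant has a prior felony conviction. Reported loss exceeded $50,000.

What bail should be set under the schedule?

Base amounts from the schedule: unlawful firearm possession $4000; vehicular manslaughter $354000; reckless driving $4100; arson $460000.
Stacking rule: highest base plus 35% of each additional charge. Highest is arson at $460000. Additional: $4000 × 35% = $1400; $354000 × 35% = $123900; $4100 × 35% = $1435. Combined base = $460000 + $126735 = $586735.
Prior failure to appear (+5%): $586735 × 1.05 = $616071.75.
Any prior felony conviction (+$10250 flat): $616071.75 + $10250 = $626321.75.
Offense committed while on probation or parole (+$7000 flat): $626321.75 + $7000 = $633321.75.
Loss or damage exceeded $50,000 (+$7000 flat): $633321.75 + $7000 = $640321.75.
$640321.75 is at or above the $5500 minimum.
Rounded to the nearest dollar: $640322.

$640322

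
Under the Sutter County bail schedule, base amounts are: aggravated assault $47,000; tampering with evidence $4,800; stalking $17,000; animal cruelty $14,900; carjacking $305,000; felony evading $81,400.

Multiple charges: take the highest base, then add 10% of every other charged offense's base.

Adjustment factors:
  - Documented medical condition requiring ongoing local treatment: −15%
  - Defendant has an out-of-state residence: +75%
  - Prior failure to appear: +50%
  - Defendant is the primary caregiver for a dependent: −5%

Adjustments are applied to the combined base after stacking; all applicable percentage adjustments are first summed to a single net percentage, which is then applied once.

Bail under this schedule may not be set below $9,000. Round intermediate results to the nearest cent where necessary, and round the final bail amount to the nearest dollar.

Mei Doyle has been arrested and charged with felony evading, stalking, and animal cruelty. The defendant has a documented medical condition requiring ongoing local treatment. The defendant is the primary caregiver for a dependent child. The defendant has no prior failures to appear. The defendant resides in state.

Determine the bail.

Base amounts from the schedule: felony evading $81,400; stalking $17,000; animal cruelty $14,900.
Stacking rule: highest base plus 10% of each additional charge. Highest is felony evading at $81,400. Additional: $17,000 × 10% = $1,700; $14,900 × 10% = $1,490. Combined base = $81,400 + $3,190 = $84,590.
Net percentage adjustment: −15% −5% = −20%. $84,590 × 0.8 = $67,672.
$67,672 is at or above the $9,000 minimum.

$67,672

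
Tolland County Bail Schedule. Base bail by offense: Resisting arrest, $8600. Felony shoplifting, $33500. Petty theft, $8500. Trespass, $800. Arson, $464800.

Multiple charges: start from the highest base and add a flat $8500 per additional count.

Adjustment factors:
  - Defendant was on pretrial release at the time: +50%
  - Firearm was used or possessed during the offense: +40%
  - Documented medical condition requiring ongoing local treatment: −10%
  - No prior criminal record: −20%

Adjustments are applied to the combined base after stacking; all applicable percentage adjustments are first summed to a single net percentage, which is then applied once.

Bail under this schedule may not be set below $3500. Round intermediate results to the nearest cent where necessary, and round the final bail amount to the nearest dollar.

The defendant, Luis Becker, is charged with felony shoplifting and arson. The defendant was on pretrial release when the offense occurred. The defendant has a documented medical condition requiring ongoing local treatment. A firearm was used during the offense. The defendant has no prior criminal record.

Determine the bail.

$757280

Base amounts from the schedule: felony shoplifting $33500; arson $464800.
Stacking rule: highest base plus $8500 per additional charge. Highest is arson at $464800; 1 additional charge → +$8500. Combined base = $473300.
Net percentage adjustment: +50% +40% −10% −20% = +60%. $473300 × 1.6 = $757280.
$757280 is at or above the $3500 minimum.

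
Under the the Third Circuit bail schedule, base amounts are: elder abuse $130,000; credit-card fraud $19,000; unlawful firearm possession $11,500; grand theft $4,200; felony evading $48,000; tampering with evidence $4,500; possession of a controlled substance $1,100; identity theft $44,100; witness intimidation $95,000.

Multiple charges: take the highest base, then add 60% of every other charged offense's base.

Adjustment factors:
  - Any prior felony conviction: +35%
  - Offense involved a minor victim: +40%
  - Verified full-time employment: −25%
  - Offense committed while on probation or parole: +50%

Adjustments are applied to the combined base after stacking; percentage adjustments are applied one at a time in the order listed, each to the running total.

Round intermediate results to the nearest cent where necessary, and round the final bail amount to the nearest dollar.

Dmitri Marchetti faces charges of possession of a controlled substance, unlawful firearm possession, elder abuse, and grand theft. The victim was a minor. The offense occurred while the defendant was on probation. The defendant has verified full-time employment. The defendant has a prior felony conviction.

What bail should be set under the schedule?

$297,845

Base amounts from the schedule: possession of a controlled substance $1,100; unlawful firearm possession $11,500; elder abuse $130,000; grand theft $4,200.
Stacking rule: highest base plus 60% of each additional charge. Highest is elder abuse at $130,000. Additional: $1,100 × 60% = $660; $11,500 × 60% = $6,900; $4,200 × 60% = $2,520. Combined base = $130,000 + $10,080 = $140,080.
Any prior felony conviction (+35%): $140,080 × 1.35 = $189,108.
Offense involved a minor victim (+40%): $189,108 × 1.4 = $264,751.20.
Verified full-time employment (−25%): $264,751.20 × 0.75 = $198,563.40.
Offense committed while on probation or parole (+50%): $198,563.40 × 1.5 = $297,845.10.
Rounded to the nearest dollar: $297,845.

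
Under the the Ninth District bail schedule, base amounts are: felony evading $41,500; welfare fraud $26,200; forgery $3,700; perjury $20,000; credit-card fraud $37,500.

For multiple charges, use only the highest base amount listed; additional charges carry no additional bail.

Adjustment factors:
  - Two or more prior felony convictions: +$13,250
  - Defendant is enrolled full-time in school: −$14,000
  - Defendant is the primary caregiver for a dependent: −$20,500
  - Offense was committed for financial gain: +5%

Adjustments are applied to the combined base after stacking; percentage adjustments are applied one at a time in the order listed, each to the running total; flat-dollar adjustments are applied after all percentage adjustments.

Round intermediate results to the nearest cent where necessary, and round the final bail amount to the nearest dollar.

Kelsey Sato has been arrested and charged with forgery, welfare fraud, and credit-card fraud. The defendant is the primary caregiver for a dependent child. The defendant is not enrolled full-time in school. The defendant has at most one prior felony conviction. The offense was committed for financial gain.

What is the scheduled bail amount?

$18,875

Base amounts from the schedule: forgery $3,700; welfare fraud $26,200; credit-card fraud $37,500.
Stacking rule: use the highest base only. Highest is credit-card fraud at $37,500. Combined base = $37,500.
Offense was committed for financial gain (+5%): $37,500 × 1.05 = $39,375.
Defendant is the primary caregiver for a dependent (−$20,500 flat): $39,375 − $20,500 = $18,875.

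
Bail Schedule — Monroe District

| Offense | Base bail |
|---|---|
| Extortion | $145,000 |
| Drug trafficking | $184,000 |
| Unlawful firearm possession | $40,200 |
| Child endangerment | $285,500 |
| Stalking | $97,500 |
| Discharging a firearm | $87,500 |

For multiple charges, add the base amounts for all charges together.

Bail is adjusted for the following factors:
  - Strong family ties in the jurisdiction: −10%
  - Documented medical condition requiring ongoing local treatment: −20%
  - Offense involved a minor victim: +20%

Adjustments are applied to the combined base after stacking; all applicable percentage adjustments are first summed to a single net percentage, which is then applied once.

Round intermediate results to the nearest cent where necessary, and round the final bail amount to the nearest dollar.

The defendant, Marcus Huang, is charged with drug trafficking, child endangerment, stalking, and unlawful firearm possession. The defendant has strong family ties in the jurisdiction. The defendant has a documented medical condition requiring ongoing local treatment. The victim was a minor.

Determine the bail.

$546,480

Base amounts from the schedule: drug trafficking $184,000; child endangerment $285,500; stalking $97,500; unlawful firearm possession $40,200.
Stacking rule: sum of all bases. $184,000 + $285,500 + $97,500 + $40,200 = $607,200.
Net percentage adjustment: −10% −20% +20% = −10%. $607,200 × 0.9 = $546,480.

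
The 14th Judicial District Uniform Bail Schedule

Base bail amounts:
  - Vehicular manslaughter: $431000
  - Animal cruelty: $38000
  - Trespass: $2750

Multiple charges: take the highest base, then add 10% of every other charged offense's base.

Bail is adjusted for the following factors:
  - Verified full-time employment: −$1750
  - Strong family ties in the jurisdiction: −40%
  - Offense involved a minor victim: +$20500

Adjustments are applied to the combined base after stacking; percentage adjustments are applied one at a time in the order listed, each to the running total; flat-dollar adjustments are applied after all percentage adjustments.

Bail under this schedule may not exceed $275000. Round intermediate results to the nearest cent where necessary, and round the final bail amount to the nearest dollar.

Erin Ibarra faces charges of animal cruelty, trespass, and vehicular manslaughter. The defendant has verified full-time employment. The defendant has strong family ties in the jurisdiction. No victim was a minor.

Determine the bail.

$259295

Base amounts from the schedule: animal cruelty $38000; trespass $2750; vehicular manslaughter $431000.
Stacking rule: highest base plus 10% of each additional charge. Highest is vehicular manslaughter at $431000. Additional: $38000 × 10% = $3800; $2750 × 10% = $275. Combined base = $431000 + $4075 = $435075.
Strong family ties in the jurisdiction (−40%): $435075 × 0.6 = $261045.
Verified full-time employment (−$1750 flat): $261045 − $1750 = $259295.
$259295 is within the $275000 maximum.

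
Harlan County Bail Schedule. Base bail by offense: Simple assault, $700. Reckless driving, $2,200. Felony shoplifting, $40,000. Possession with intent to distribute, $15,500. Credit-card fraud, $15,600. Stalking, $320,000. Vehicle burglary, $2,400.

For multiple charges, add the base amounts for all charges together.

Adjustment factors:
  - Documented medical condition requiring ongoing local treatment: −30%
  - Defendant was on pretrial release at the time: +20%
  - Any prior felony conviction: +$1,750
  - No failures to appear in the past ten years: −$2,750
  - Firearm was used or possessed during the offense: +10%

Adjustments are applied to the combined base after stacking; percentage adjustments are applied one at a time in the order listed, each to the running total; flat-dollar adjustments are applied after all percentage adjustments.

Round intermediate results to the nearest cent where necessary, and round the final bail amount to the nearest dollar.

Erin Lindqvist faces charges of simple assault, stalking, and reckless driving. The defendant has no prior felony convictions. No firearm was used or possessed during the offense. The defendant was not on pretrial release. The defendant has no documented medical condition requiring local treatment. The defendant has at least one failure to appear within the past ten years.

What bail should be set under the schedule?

Base amounts from the schedule: simple assault $700; stalking $320,000; reckless driving $2,200.
Stacking rule: sum of all bases. $700 + $320,000 + $2,200 = $322,900.
No adjustment factors apply to this defendant.

$322,900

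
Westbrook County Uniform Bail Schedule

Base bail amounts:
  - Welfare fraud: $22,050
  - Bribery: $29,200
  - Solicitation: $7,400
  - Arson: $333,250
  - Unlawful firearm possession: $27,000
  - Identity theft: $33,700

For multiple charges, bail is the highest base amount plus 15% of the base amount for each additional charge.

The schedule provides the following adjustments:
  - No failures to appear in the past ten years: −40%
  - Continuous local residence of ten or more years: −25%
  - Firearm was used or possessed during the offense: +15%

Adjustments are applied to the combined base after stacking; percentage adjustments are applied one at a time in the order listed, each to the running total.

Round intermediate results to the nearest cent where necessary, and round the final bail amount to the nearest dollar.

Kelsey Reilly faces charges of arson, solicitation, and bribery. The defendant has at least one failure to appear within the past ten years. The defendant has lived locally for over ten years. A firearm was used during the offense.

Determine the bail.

Base amounts from the schedule: arson $333,250; solicitation $7,400; bribery $29,200.
Stacking rule: highest base plus 15% of each additional charge. Highest is arson at $333,250. Additional: $7,400 × 15% = $1,110; $29,200 × 15% = $4,380. Combined base = $333,250 + $5,490 = $338,740.
Continuous local residence of ten or more years (−25%): $338,740 × 0.75 = $254,055.
Firearm was used or possessed during the offense (+15%): $254,055 × 1.15 = $292,163.25.
Rounded to the nearest dollar: $292,163.

$292,163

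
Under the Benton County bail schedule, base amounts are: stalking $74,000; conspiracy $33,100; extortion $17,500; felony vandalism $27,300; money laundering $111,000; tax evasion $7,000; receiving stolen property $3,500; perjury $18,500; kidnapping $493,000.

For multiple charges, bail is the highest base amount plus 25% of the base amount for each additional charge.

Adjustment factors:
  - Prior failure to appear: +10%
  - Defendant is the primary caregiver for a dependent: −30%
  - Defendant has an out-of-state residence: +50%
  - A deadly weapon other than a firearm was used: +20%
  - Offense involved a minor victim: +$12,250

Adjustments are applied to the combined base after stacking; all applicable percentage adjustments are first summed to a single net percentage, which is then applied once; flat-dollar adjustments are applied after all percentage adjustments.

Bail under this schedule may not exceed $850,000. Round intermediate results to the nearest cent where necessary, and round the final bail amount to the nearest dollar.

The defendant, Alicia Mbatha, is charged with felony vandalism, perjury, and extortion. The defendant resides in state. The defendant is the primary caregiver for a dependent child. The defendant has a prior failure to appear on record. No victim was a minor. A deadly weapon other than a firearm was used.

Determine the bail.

$36,300

Base amounts from the schedule: felony vandalism $27,300; perjury $18,500; extortion $17,500.
Stacking rule: highest base plus 25% of each additional charge. Highest is felony vandalism at $27,300. Additional: $18,500 × 25% = $4,625; $17,500 × 25% = $4,375. Combined base = $27,300 + $9,000 = $36,300.
Net percentage adjustment: +10% −30% +20% = +0%. $36,300 × 1 = $36,300.
$36,300 is within the $850,000 maximum.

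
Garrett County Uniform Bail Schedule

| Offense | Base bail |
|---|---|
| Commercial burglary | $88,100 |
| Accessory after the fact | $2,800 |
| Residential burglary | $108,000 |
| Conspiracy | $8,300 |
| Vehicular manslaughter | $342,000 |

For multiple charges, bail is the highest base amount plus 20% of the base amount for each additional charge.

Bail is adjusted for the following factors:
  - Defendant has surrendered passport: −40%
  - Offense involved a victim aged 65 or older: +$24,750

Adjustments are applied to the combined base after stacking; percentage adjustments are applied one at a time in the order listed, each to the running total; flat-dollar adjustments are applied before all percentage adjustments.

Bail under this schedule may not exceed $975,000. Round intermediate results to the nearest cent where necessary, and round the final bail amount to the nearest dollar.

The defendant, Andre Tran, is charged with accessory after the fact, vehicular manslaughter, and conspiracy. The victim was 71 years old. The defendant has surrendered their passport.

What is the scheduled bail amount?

$221,382

Base amounts from the schedule: accessory after the fact $2,800; vehicular manslaughter $342,000; conspiracy $8,300.
Stacking rule: highest base plus 20% of each additional charge. Highest is vehicular manslaughter at $342,000. Additional: $2,800 × 20% = $560; $8,300 × 20% = $1,660. Combined base = $342,000 + $2,220 = $344,220.
Offense involved a victim aged 65 or older (+$24,750 flat): $344,220 + $24,750 = $368,970.
Defendant has surrendered passport (−40%): $368,970 × 0.6 = $221,382.
$221,382 is within the $975,000 maximum.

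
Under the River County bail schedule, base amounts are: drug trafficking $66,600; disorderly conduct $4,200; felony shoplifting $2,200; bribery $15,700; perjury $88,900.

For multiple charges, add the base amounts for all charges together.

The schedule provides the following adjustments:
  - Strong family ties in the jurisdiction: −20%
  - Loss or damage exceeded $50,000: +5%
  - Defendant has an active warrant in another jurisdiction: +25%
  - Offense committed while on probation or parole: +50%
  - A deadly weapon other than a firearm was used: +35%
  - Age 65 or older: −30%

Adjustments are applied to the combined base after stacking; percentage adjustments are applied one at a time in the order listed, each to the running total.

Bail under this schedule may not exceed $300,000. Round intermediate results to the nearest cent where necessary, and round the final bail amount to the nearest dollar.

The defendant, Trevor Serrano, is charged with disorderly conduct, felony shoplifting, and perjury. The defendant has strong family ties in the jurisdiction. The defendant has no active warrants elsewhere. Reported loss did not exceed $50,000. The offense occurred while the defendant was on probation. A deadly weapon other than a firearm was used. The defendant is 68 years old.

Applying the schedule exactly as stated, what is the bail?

Base amounts from the schedule: disorderly conduct $4,200; felony shoplifting $2,200; perjury $88,900.
Stacking rule: sum of all bases. $4,200 + $2,200 + $88,900 = $95,300.
Strong family ties in the jurisdiction (−20%): $95,300 × 0.8 = $76,240.
Offense committed while on probation or parole (+50%): $76,240 × 1.5 = $114,360.
A deadly weapon other than a firearm was used (+35%): $114,360 × 1.35 = $154,386.
Age 65 or older (−30%): $154,386 × 0.7 = $108,070.20.
$108,070.20 is within the $300,000 maximum.
Rounded to the nearest dollar: $108,070.

$108,070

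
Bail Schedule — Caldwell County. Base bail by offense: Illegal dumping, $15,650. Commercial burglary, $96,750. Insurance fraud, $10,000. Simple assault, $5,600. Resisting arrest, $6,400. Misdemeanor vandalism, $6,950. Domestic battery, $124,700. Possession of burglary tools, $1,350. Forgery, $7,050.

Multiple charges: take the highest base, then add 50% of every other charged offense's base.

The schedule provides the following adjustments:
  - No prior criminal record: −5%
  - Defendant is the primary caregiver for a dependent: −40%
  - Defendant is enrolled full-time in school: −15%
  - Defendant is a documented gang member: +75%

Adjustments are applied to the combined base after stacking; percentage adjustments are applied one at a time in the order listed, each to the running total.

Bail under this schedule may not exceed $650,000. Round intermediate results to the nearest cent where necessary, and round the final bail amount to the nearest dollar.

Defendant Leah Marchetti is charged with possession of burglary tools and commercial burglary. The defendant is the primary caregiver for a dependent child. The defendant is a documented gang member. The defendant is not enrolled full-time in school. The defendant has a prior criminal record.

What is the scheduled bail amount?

$102,296

Base amounts from the schedule: possession of burglary tools $1,350; commercial burglary $96,750.
Stacking rule: highest base plus 50% of each additional charge. Highest is commercial burglary at $96,750. Additional: $1,350 × 50% = $675. Combined base = $96,750 + $675 = $97,425.
Defendant is the primary caregiver for a dependent (−40%): $97,425 × 0.6 = $58,455.
Defendant is a documented gang member (+75%): $58,455 × 1.75 = $102,296.25.
$102,296.25 is within the $650,000 maximum.
Rounded to the nearest dollar: $102,296.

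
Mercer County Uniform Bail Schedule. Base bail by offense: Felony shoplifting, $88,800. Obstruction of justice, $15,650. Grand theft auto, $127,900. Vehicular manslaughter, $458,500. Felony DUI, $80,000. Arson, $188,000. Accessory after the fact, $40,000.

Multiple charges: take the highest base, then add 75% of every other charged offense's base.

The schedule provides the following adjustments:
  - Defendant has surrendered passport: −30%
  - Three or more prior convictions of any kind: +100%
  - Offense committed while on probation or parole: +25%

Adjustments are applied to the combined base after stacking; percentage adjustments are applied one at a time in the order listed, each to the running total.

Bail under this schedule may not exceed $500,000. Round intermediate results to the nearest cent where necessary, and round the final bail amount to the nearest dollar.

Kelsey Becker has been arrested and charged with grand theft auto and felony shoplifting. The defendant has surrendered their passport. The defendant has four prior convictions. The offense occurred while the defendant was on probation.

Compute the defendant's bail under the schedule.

$340,375

Base amounts from the schedule: grand theft auto $127,900; felony shoplifting $88,800.
Stacking rule: highest base plus 75% of each additional charge. Highest is grand theft auto at $127,900. Additional: $88,800 × 75% = $66,600. Combined base = $127,900 + $66,600 = $194,500.
Defendant has surrendered passport (−30%): $194,500 × 0.7 = $136,150.
Three or more prior convictions of any kind (+100%): $136,150 × 2 = $272,300.
Offense committed while on probation or parole (+25%): $272,300 × 1.25 = $340,375.
$340,375 is within the $500,000 maximum.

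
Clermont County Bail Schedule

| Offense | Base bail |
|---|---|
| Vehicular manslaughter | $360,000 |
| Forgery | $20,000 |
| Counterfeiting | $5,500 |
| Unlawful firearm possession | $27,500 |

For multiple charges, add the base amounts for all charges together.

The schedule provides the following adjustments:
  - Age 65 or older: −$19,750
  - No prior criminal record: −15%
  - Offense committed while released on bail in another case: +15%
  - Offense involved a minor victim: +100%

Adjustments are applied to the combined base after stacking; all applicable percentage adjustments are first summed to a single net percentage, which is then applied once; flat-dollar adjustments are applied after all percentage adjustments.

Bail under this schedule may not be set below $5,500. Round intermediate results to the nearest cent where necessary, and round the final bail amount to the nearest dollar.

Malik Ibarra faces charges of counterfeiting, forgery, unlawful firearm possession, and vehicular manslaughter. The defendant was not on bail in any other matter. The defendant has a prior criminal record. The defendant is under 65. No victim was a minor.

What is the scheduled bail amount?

Base amounts from the schedule: counterfeiting $5,500; forgery $20,000; unlawful firearm possession $27,500; vehicular manslaughter $360,000.
Stacking rule: sum of all bases. $5,500 + $20,000 + $27,500 + $360,000 = $413,000.
No adjustment factors apply to this defendant.
$413,000 is at or above the $5,500 minimum.

$413,000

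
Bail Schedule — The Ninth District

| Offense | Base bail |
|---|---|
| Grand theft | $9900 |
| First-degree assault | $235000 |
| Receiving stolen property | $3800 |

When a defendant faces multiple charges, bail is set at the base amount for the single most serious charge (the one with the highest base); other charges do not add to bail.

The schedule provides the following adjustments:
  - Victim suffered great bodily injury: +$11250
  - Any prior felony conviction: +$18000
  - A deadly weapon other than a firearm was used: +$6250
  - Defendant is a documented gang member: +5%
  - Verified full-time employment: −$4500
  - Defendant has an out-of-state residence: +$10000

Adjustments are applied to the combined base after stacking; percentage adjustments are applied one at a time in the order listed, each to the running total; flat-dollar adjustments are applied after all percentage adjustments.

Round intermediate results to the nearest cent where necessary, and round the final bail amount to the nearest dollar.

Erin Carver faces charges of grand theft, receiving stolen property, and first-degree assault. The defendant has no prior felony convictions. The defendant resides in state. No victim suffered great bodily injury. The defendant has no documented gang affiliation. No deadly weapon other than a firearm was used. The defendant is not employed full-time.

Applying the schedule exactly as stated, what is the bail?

$235000

Base amounts from the schedule: grand theft $9900; receiving stolen property $3800; first-degree assault $235000.
Stacking rule: use the highest base only. Highest is first-degree assault at $235000. Combined base = $235000.
No adjustment factors apply to this defendant.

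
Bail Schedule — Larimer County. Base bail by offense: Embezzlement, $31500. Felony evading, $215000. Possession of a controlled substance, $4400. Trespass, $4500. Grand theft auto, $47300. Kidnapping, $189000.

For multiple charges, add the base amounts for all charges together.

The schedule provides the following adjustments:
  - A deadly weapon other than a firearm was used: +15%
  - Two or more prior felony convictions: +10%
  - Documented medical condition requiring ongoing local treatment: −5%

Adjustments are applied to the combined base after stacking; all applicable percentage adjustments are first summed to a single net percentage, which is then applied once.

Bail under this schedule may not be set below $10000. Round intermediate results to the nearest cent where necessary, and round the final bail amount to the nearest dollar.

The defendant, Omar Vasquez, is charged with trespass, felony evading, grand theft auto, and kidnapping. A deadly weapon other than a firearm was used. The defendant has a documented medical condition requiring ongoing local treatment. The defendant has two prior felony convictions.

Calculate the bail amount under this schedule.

Base amounts from the schedule: trespass $4500; felony evading $215000; grand theft auto $47300; kidnapping $189000.
Stacking rule: sum of all bases. $4500 + $215000 + $47300 + $189000 = $455800.
Net percentage adjustment: +15% +10% −5% = +20%. $455800 × 1.2 = $546960.
$546960 is at or above the $10000 minimum.

$546960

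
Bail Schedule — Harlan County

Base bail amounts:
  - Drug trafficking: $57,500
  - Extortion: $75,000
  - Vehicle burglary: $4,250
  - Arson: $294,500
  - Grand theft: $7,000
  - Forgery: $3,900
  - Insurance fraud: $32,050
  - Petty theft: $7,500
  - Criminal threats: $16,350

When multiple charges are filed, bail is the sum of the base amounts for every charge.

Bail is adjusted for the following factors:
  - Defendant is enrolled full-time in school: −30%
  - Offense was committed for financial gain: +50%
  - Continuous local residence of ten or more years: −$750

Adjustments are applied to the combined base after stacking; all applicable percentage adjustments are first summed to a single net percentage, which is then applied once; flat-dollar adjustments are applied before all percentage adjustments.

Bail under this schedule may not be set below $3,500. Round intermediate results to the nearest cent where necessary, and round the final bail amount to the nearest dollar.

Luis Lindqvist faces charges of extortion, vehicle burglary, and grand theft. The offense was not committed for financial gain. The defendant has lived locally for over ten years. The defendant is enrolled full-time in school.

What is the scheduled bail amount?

$59,850

Base amounts from the schedule: extortion $75,000; vehicle burglary $4,250; grand theft $7,000.
Stacking rule: sum of all bases. $75,000 + $4,250 + $7,000 = $86,250.
Continuous local residence of ten or more years (−$750 flat): $86,250 − $750 = $85,500.
Defendant is enrolled full-time in school (−30%): $85,500 × 0.7 = $59,850.
$59,850 is at or above the $3,500 minimum.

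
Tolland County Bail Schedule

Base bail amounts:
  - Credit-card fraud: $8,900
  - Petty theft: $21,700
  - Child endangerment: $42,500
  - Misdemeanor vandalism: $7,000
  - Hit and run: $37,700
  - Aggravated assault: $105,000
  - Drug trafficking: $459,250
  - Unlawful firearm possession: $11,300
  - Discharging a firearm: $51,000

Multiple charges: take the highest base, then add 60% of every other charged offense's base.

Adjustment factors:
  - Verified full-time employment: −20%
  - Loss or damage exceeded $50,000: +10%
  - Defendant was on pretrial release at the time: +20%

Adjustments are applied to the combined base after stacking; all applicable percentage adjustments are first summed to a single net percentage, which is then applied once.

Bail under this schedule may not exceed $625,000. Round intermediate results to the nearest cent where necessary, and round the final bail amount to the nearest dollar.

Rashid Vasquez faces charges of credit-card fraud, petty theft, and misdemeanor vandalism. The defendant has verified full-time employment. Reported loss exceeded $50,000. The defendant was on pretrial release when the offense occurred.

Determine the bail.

Base amounts from the schedule: credit-card fraud $8,900; petty theft $21,700; misdemeanor vandalism $7,000.
Stacking rule: highest base plus 60% of each additional charge. Highest is petty theft at $21,700. Additional: $8,900 × 60% = $5,340; $7,000 × 60% = $4,200. Combined base = $21,700 + $9,540 = $31,240.
Net percentage adjustment: −20% +10% +20% = +10%. $31,240 × 1.1 = $34,364.
$34,364 is within the $625,000 maximum.

$34,364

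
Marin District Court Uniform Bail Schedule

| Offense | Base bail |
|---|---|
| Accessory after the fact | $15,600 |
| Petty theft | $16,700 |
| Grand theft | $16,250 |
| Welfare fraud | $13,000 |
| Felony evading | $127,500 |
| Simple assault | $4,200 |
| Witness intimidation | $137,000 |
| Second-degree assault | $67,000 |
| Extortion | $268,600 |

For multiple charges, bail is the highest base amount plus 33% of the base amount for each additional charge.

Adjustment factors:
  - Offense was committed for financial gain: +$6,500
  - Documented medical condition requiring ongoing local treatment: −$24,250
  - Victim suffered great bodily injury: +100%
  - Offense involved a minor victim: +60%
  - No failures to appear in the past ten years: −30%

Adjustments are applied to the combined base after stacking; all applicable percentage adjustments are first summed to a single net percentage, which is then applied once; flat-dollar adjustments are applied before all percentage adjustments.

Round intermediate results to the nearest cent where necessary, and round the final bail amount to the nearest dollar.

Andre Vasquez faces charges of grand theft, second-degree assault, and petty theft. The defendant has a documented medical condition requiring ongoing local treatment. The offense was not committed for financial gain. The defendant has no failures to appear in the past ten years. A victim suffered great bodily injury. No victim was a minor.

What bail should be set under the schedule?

$91,160

Base amounts from the schedule: grand theft $16,250; second-degree assault $67,000; petty theft $16,700.
Stacking rule: highest base plus 33% of each additional charge. Highest is second-degree assault at $67,000. Additional: $16,250 × 33% = $5,362.50; $16,700 × 33% = $5,511. Combined base = $67,000 + $10,873.50 = $77,873.50.
Documented medical condition requiring ongoing local treatment (−$24,250 flat): $77,873.50 − $24,250 = $53,623.50.
Net percentage adjustment: +100% −30% = +70%. $53,623.50 × 1.7 = $91,159.95.
Rounded to the nearest dollar: $91,160.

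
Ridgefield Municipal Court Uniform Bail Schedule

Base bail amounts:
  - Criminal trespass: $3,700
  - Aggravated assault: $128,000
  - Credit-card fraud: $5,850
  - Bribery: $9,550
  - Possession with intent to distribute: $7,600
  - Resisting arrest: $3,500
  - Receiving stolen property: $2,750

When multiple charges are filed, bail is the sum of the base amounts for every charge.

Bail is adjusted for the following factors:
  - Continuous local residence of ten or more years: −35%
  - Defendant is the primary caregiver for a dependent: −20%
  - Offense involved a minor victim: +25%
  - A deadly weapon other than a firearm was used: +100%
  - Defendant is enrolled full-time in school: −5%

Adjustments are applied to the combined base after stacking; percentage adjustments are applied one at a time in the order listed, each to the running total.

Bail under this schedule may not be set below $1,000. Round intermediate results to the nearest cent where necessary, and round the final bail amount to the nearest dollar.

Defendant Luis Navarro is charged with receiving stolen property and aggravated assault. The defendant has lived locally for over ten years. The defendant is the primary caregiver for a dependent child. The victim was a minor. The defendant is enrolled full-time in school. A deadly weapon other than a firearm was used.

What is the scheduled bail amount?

Base amounts from the schedule: receiving stolen property $2,750; aggravated assault $128,000.
Stacking rule: sum of all bases. $2,750 + $128,000 = $130,750.
Continuous local residence of ten or more years (−35%): $130,750 × 0.65 = $84,987.50.
Defendant is the primary caregiver for a dependent (−20%): $84,987.50 × 0.8 = $67,990.
Offense involved a minor victim (+25%): $67,990 × 1.25 = $84,987.50.
A deadly weapon other than a firearm was used (+100%): $84,987.50 × 2 = $169,975.
Defendant is enrolled full-time in school (−5%): $169,975 × 0.95 = $161,476.25.
$161,476.25 is at or above the $1,000 minimum.
Rounded to the nearest dollar: $161,476.

$161,476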